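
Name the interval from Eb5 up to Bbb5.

Counting letters E–F–G–A–B gives a fifth.
Eb→Bbb = 6 semitones, 1 narrower than the perfect fifth (7), so diminished.

diminished fifth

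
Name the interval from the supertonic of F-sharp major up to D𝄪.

The supertonic of F# major is G#.
G# up to D##: letters G→D make it a fifth; 8 semitones makes it augmented.

augmented fifth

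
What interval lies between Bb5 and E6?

augmented fourth

The letter names run B→E, a span of 3 letter steps, so the interval is some kind of fourth.
Bb to E is 6 semitones. A perfect fourth is 5, so 6 makes it augmented.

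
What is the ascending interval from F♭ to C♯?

The letter names run F→C, a span of 4 letter steps, so the interval is some kind of fifth.
Fb to C# is 9 semitones. A perfect fifth is 7, so 9 makes it doubly augmented.

doubly augmented fifth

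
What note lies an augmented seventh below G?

A seventh below G lands on the letter A.
An augmented seventh spans 12 semitones, so G moves to pitch class 7. On the letter A that is Abb.

Abb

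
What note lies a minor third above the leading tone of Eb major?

F

The leading tone of Eb major is D.
A minor third (3 semitones) above D lands on the letter F, giving F.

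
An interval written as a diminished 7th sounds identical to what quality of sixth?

major

A diminished seventh spans 9 semitones.
A sixth spanning 9 semitones is major (the major sixth is 9).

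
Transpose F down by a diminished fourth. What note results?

C#

F down a perfect fourth is C, so the target letter is C.
From F, a diminished fourth is 4 semitones down: C#.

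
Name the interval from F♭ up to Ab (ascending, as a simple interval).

Counting letters F–G–A gives a third.
Fb→Ab = 4 semitones, exactly the major third.

major third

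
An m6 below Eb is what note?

A sixth below E lands on the letter G.
A minor sixth spans 8 semitones, so Eb moves to pitch class 7. On the letter G that is G.

G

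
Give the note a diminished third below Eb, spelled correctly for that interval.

A third below E lands on the letter C.
A diminished third spans 2 semitones, so Eb moves to pitch class 1. On the letter C that is C#.

C#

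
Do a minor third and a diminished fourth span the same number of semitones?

A minor third spans 3 semitones; a diminished fourth spans 4.
The spans differ, so they are not enharmonic equivalents.

No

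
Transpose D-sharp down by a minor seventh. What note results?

A seventh below D lands on the letter E.
A minor seventh spans 10 semitones, so D# moves to pitch class 5. On the letter E that is E#.

E#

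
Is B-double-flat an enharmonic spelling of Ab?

No

Bbb is pitch class 9; Ab is pitch class 8.
The pitch classes differ (9 vs. 8), so they are not enharmonic equivalents.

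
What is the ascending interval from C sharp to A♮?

The letter names run C→A, a span of 5 letter steps, so the interval is some kind of sixth.
C# to A is 8 semitones. A major sixth is 9, so 8 makes it minor.

minor sixth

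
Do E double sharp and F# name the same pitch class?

Yes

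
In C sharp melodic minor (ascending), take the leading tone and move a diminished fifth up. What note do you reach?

The leading tone of C# melodic minor (ascending) is B#.
A diminished fifth (6 semitones) above B# lands on the letter F, giving F#.

F#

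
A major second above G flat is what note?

G up a major second is A, so the target letter is A.
From Gb, a major second is 2 semitones up: Ab.

Ab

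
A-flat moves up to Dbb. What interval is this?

Counting letters A–B–C–D gives a fourth.
Ab→Dbb = 4 semitones, 1 narrower than the perfect fourth (5), so diminished.

diminished fourth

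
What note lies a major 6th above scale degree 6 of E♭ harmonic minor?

Scale degree 6 of Eb harmonic minor is Cb.
A major sixth (9 semitones) above Cb lands on the letter A, giving Ab.

Ab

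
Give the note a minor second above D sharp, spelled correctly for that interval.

E

D up a major second is E, so the target letter is E.
From D#, a minor second is 1 semitone up: E.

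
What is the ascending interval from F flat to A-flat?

The letter names run F→A, a span of 2 letter steps, so the interval is some kind of third.
Fb to Ab is 4 semitones. A major third is 4, so 4 makes it major.

major third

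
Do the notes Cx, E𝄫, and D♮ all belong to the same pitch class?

C## = pitch class 2 and Ebb = pitch class 2 and D = pitch class 2 — the same pitch class, so they are enharmonic equivalents.

Yes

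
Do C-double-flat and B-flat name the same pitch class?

Yes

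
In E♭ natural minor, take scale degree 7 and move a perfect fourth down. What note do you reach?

Ab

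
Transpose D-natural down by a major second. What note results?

C

A second below D lands on the letter C.
A major second spans 2 semitones, so D moves to pitch class 0. On the letter C that is C.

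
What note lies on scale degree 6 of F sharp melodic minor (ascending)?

D#

The F# melodic minor (ascending) scale runs F# G# A B C# D# E#.
Degree 6 is D#.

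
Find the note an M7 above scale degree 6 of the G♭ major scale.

D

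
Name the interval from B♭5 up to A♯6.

Counting letters B–C–D–E–F–G–A gives a seventh.
Bb→A# = 12 semitones, 1 wider than the major seventh (11), so augmented.

augmented seventh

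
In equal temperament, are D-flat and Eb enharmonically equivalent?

Two spellings are enharmonically equivalent only if they share a pitch class.
Here Db → 1, Eb → 3; 1 ≠ 3, so they are not.

No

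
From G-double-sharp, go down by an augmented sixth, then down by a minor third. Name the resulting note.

An augmented sixth down from G## is B (letter B, 10 semitones down).
A minor third down from B is G# (letter G, 3 semitones down).

G#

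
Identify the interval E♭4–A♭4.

perfect fourth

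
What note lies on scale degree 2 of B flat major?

C

The Bb major scale runs Bb C D Eb F G A.
Degree 2 is C.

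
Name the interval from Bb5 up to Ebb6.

diminished fourth

Counting letters B–C–D–E gives a fourth.
Bb→Ebb = 4 semitones, 1 narrower than the perfect fourth (5), so diminished.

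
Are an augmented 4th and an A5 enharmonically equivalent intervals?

No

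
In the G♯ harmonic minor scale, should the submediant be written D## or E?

E

Each scale degree takes a distinct letter name. Degree 6 of a scale on G must use the letter E.
E and D## are enharmonically the same pitch, but only E uses the letter E, so it is the correct spelling here.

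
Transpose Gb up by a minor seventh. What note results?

Fb

G up a major seventh is F#, so the target letter is F.
From Gb, a minor seventh is 10 semitones up: Fb.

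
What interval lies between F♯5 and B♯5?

Counting letters F–G–A–B gives a fourth.
F#→B# = 6 semitones, 1 wider than the perfect fourth (5), so augmented.

augmented fourth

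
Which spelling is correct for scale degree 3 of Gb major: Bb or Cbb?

Bb

Each scale degree takes a distinct letter name. Degree 3 of a scale on G must use the letter B.
Bb and Cbb are enharmonically the same pitch, but only Bb uses the letter B, so it is the correct spelling here.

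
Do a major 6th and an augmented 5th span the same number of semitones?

A major sixth spans 9 semitones; an augmented fifth spans 8.
The spans differ, so they are not enharmonic equivalents.

No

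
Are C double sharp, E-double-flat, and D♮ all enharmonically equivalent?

Yes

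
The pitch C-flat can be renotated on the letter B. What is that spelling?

B

Cb is pitch class 11. The letter B alone is pitch class 11.
Pitch class 11 on B needs no accidental: B.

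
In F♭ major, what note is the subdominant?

Bbb

Degree 4 takes the letter 3 steps above F, which is B.
In major, degree 4 sits 5 semitones above the tonic. Fb + 5 semitones is pitch class 9, spelled on B as Bbb.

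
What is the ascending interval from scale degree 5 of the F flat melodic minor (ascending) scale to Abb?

Scale degree 5 of Fb melodic minor (ascending) is Cb.
Cb up to Abb: letters C→A make it a sixth; 8 semitones makes it minor.

minor sixth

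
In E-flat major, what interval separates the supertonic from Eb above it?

minor seventh

The supertonic of Eb major is F.
F up to Eb: letters F→E make it a seventh; 10 semitones makes it minor.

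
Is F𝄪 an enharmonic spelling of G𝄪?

F## is pitch class 7; G## is pitch class 9.
The pitch classes differ (7 vs. 9), so they are not enharmonic equivalents.

No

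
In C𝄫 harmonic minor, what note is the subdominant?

Degree 4 takes the letter 3 steps above C, which is F.
In harmonic minor, degree 4 sits 5 semitones above the tonic. Cbb + 5 semitones is pitch class 3, spelled on F as Fbb.

Fbb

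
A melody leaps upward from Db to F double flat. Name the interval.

The letter names run D→F, a span of 2 letter steps, so the interval is some kind of third.
Db to Fbb is 2 semitones. A major third is 4, so 2 makes it diminished.

diminished third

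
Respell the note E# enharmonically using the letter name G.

Plain G sits 2 semitones above E#, so on the letter G the same pitch needs a double flat: Gbb.

Gbb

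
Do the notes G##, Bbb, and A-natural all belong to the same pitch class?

Yes

G## = pitch class 9 and Bbb = pitch class 9 and A = pitch class 9 — the same pitch class, so they are enharmonic equivalents.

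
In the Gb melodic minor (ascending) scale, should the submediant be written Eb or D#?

Each scale degree takes a distinct letter name. Degree 6 of a scale on G must use the letter E.
Eb and D# are enharmonically the same pitch, but only Eb uses the letter E, so it is the correct spelling here.

Eb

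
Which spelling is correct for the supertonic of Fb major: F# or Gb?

Gb

Each scale degree takes a distinct letter name. Degree 2 of a scale on F must use the letter G.
Gb and F# are enharmonically the same pitch, but only Gb uses the letter G, so it is the correct spelling here.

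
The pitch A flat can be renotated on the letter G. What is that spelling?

G#

Plain G sits 1 semitone below Ab, so on the letter G the same pitch needs a sharp: G#.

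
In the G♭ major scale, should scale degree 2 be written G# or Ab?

Ab

Each scale degree takes a distinct letter name. Degree 2 of a scale on G must use the letter A.
Ab and G# are enharmonically the same pitch, but only Ab uses the letter A, so it is the correct spelling here.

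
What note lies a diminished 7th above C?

Bbb

C up a major seventh is B, so the target letter is B.
From C, a diminished seventh is 9 semitones up: Bbb.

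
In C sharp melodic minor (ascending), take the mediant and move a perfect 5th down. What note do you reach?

The mediant of C# melodic minor (ascending) is E.
A perfect fifth (7 semitones) below E lands on the letter A, giving A.

A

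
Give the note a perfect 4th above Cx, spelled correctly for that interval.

C up a perfect fourth is F, so the target letter is F.
From C##, a perfect fourth is 5 semitones up: F##.

F##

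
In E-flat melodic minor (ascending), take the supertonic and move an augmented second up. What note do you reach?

G#

The supertonic of Eb melodic minor (ascending) is F.
An augmented second (3 semitones) above F lands on the letter G, giving G#.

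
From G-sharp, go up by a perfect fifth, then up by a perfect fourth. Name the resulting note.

A perfect fifth up from G# is D# (letter D, 7 semitones up).
A perfect fourth up from D# is G# (letter G, 5 semitones up).

G#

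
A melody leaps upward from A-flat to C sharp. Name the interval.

augmented third

Counting letters A–B–C gives a third.
Ab→C# = 5 semitones, 1 wider than the major third (4), so augmented.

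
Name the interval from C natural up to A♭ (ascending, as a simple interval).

The letter names run C→A, a span of 5 letter steps, so the interval is some kind of sixth.
C to Ab is 8 semitones. A major sixth is 9, so 8 makes it minor.

minor sixth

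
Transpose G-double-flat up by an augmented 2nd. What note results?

A second above G lands on the letter A.
An augmented second spans 3 semitones, so Gbb moves to pitch class 8. On the letter A that is Ab.

Ab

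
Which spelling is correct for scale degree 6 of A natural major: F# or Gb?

F#

Each scale degree takes a distinct letter name. Degree 6 of a scale on A must use the letter F.
F# and Gb are enharmonically the same pitch, but only F# uses the letter F, so it is the correct spelling here.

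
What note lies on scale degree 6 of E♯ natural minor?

The E# natural minor scale runs E# F## G# A# B# C# D#.
Degree 6 is C#.

C#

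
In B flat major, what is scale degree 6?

The Bb major scale runs Bb C D Eb F G A.
Degree 6 is G.

G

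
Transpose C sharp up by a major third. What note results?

E#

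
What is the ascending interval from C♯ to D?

minor second

The letter names run C→D, a span of 1 letter step, so the interval is some kind of second.
C# to D is 1 semitone. A major second is 2, so 1 makes it minor.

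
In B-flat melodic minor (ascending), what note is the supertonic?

C

Degree 2 takes the letter 1 step above B, which is C.
In melodic minor (ascending), degree 2 sits 2 semitones above the tonic. Bb + 2 semitones is pitch class 0, spelled on C as C.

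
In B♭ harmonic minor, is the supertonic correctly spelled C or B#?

Each scale degree takes a distinct letter name. Degree 2 of a scale on B must use the letter C.
C and B# are enharmonically the same pitch, but only C uses the letter C, so it is the correct spelling here.

C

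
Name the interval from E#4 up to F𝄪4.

major second

Counting letters E–F gives a second.
E#→F## = 2 semitones, exactly the major second.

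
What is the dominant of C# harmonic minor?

G#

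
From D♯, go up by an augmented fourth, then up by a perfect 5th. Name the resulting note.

An augmented fourth up from D# is G## (letter G, 6 semitones up).
A perfect fifth up from G## is D## (letter D, 7 semitones up).

D##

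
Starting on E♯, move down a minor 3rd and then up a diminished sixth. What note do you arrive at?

A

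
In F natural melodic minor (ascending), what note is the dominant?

The F melodic minor (ascending) scale runs F G Ab Bb C D E.
Degree 5 is C.

C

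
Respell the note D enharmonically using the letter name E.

Ebb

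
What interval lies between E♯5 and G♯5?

The letter names run E→G, a span of 2 letter steps, so the interval is some kind of third.
E# to G# is 3 semitones. A major third is 4, so 3 makes it minor.

minor third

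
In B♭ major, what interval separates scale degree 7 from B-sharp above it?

augmented second

Scale degree 7 of Bb major is A.
A up to B#: letters A→B make it a second; 3 semitones makes it augmented.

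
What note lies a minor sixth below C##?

E##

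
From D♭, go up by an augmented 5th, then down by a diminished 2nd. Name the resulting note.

G##

An augmented fifth up from Db is A (letter A, 8 semitones up).
A diminished second down from A is G## (letter G, 0 semitones down).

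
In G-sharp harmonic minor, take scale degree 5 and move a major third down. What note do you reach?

B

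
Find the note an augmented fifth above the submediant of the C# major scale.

The submediant of C# major is A#.
An augmented fifth (8 semitones) above A# lands on the letter E, giving E##.

E##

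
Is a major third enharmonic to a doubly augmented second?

A major third spans 4 semitones; a doubly augmented second spans 4.
They are enharmonically equivalent.

Yes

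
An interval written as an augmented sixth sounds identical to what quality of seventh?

An augmented sixth spans 10 semitones.
A seventh spanning 10 semitones is minor (the major seventh is 11).

minor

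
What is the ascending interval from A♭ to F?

The letter names run A→F, a span of 5 letter steps, so the interval is some kind of sixth.
Ab to F is 9 semitones. A major sixth is 9, so 9 makes it major.

major sixth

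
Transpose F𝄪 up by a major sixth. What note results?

A sixth above F lands on the letter D.
A major sixth spans 9 semitones, so F## moves to pitch class 4. On the letter D that is D##.

D##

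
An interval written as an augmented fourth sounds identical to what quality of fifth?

diminished

An augmented fourth spans 6 semitones.
A fifth spanning 6 semitones is diminished (the perfect fifth is 7).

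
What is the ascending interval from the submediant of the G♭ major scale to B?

The submediant of Gb major is Eb.
Eb up to B: letters E→B make it a fifth; 8 semitones makes it augmented.

augmented fifth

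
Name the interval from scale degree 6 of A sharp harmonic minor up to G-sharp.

major second

Scale degree 6 of A# harmonic minor is F#.
F# up to G#: letters F→G make it a second; 2 semitones makes it major.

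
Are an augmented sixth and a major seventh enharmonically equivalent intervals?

An augmented sixth spans 10 semitones; a major seventh spans 11.
The spans differ, so they are not enharmonic equivalents.

No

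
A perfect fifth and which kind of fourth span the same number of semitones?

doubly augmented

A perfect fifth spans 7 semitones.
A fourth spanning 7 semitones is doubly augmented (the perfect fourth is 5).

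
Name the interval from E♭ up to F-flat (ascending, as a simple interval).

minor second

The letter names run E→F, a span of 1 letter step, so the interval is some kind of second.
Eb to Fb is 1 semitone. A major second is 2, so 1 makes it minor.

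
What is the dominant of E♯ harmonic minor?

B#

Degree 5 takes the letter 4 steps above E, which is B.
In harmonic minor, degree 5 sits 7 semitones above the tonic. E# + 7 semitones is pitch class 0, spelled on B as B#.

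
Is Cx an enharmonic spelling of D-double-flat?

C## is pitch class 2; Dbb is pitch class 0.
The pitch classes differ (2 vs. 0), so they are not enharmonic equivalents.

No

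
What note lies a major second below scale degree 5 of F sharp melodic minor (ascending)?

Scale degree 5 of F# melodic minor (ascending) is C#.
A major second (2 semitones) below C# lands on the letter B, giving B.

B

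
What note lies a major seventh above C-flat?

Bb

C up a major seventh is B, so the target letter is B.
From Cb, a major seventh is 11 semitones up: Bb.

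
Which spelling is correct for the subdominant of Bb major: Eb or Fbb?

Each scale degree takes a distinct letter name. Degree 4 of a scale on B must use the letter E.
Eb and Fbb are enharmonically the same pitch, but only Eb uses the letter E, so it is the correct spelling here.

Eb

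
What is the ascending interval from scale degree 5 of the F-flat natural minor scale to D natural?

Scale degree 5 of Fb natural minor is Cb.
Cb up to D: letters C→D make it a second; 3 semitones makes it augmented.

augmented second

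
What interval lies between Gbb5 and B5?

doubly augmented third

Counting letters G–A–B gives a third.
Gbb→B = 6 semitones, 2 wider than the major third (4), so doubly augmented.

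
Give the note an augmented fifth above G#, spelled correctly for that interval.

D##

G up a perfect fifth is D, so the target letter is D.
From G#, an augmented fifth is 8 semitones up: D##.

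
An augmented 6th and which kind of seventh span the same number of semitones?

minor

An augmented sixth spans 10 semitones.
A seventh spanning 10 semitones is minor (the major seventh is 11).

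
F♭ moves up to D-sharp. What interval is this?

Counting letters F–G–A–B–C–D gives a sixth.
Fb→D# = 11 semitones, 2 wider than the major sixth (9), so doubly augmented.

doubly augmented sixth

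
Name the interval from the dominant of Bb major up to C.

perfect fifth

The dominant of Bb major is F.
F up to C: letters F→C make it a fifth; 7 semitones makes it perfect.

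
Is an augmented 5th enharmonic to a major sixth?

No

An augmented fifth spans 8 semitones; a major sixth spans 9.
The spans differ, so they are not enharmonic equivalents.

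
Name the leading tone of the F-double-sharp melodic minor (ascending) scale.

The F## melodic minor (ascending) scale runs F## G## A# B# C## D## E##.
Degree 7 is E##.

E##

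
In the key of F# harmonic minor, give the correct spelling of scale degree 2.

Degree 2 takes the letter 1 step above F, which is G.
In harmonic minor, degree 2 sits 2 semitones above the tonic. F# + 2 semitones is pitch class 8, spelled on G as G#.

G#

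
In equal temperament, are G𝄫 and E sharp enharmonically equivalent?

Yes

Gbb = pitch class 5 and E# = pitch class 5 — the same pitch class, so they are enharmonic equivalents.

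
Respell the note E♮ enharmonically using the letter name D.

E is pitch class 4. The letter D alone is pitch class 2.
To reach pitch class 4 from D requires an offset of +2 semitones, i.e. double sharp: D##.

D##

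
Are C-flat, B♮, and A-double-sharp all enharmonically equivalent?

Yes

Cb = pitch class 11 and B = pitch class 11 and A## = pitch class 11 — the same pitch class, so they are enharmonic equivalents.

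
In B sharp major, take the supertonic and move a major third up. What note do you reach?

E##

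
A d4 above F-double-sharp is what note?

B

A fourth above F lands on the letter B.
A diminished fourth spans 4 semitones, so F## moves to pitch class 11. On the letter B that is B.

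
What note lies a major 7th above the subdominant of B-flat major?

D

The subdominant of Bb major is Eb.
A major seventh (11 semitones) above Eb lands on the letter D, giving D.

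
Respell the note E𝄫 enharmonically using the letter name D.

Ebb is pitch class 2. The letter D alone is pitch class 2.
Pitch class 2 on D needs no accidental: D.

D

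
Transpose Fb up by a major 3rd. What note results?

F up a major third is A, so the target letter is A.
From Fb, a major third is 4 semitones up: Ab.

Ab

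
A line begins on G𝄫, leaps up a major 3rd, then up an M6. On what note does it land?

A major third up from Gbb is Bbb (letter B, 4 semitones up).
A major sixth up from Bbb is Gb (letter G, 9 semitones up).

Gb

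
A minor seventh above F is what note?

Eb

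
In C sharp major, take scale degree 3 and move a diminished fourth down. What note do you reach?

Scale degree 3 of C# major is E#.
A diminished fourth (4 semitones) below E# lands on the letter B, giving B##.

B##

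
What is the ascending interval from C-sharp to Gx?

augmented fifth

The letter names run C→G, a span of 4 letter steps, so the interval is some kind of fifth.
C# to G## is 8 semitones. A perfect fifth is 7, so 8 makes it augmented.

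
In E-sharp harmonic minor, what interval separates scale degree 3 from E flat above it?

diminished sixth

Scale degree 3 of E# harmonic minor is G#.
G# up to Eb: letters G→E make it a sixth; 7 semitones makes it diminished.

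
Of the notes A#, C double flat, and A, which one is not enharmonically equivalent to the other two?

A

In 12-tone equal temperament, enharmonic equivalents share a pitch class. A# is pitch class 10; Cbb is pitch class 10; A is pitch class 9.
A# and Cbb share pitch class 10, while A is pitch class 9.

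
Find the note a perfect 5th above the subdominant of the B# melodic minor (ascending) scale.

B#

The subdominant of B# melodic minor (ascending) is E#.
A perfect fifth (7 semitones) above E# lands on the letter B, giving B#.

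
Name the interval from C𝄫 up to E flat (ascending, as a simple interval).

augmented third

The letter names run C→E, a span of 2 letter steps, so the interval is some kind of third.
Cbb to Eb is 5 semitones. A major third is 4, so 5 makes it augmented.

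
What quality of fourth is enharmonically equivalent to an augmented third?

An augmented third spans 5 semitones.
A fourth spanning 5 semitones is perfect (the perfect fourth is 5).

perfect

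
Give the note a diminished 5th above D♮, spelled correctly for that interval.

Ab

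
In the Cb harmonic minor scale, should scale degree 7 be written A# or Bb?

Bb

Each scale degree takes a distinct letter name. Degree 7 of a scale on C must use the letter B.
Bb and A# are enharmonically the same pitch, but only Bb uses the letter B, so it is the correct spelling here.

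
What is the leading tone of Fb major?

Degree 7 takes the letter 6 steps above F, which is E.
In major, degree 7 sits 11 semitones above the tonic. Fb + 11 semitones is pitch class 3, spelled on E as Eb.

Eb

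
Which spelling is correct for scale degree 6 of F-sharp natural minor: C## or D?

D

Each scale degree takes a distinct letter name. Degree 6 of a scale on F must use the letter D.
D and C## are enharmonically the same pitch, but only D uses the letter D, so it is the correct spelling here.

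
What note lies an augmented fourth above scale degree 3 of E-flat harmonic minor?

C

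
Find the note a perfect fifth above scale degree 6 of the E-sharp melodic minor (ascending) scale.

Scale degree 6 of E# melodic minor (ascending) is C##.
A perfect fifth (7 semitones) above C## lands on the letter G, giving G##.

G##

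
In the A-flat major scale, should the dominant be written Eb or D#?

Each scale degree takes a distinct letter name. Degree 5 of a scale on A must use the letter E.
Eb and D# are enharmonically the same pitch, but only Eb uses the letter E, so it is the correct spelling here.

Eb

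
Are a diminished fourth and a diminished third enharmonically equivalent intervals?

A diminished fourth spans 4 semitones; a diminished third spans 2.
The spans differ, so they are not enharmonic equivalents.

No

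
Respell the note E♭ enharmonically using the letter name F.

Fbb

Plain F sits 2 semitones above Eb, so on the letter F the same pitch needs a double flat: Fbb.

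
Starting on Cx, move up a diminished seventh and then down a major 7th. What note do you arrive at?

C

A diminished seventh up from C## is B (letter B, 9 semitones up).
A major seventh down from B is C (letter C, 11 semitones down).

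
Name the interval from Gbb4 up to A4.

doubly augmented second

Counting letters G–A gives a second.
Gbb→A = 4 semitones, 2 wider than the major second (2), so doubly augmented.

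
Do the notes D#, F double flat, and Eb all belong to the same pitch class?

Yes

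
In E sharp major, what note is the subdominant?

The E# major scale runs E# F## G## A# B# C## D##.
Degree 4 is A#.

A#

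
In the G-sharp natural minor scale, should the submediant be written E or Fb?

Each scale degree takes a distinct letter name. Degree 6 of a scale on G must use the letter E.
E and Fb are enharmonically the same pitch, but only E uses the letter E, so it is the correct spelling here.

E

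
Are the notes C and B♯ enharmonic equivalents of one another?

C is pitch class 0; B# is pitch class 0.
All spellings map to pitch class 0, so they are enharmonically equivalent.

Yes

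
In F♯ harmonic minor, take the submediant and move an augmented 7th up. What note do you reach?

C##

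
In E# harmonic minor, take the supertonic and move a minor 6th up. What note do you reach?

The supertonic of E# harmonic minor is F##.
A minor sixth (8 semitones) above F## lands on the letter D, giving D#.

D#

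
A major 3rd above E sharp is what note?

A third above E lands on the letter G.
A major third spans 4 semitones, so E# moves to pitch class 9. On the letter G that is G##.

G##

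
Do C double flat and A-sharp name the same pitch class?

Yes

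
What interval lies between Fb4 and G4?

The letter names run F→G, a span of 1 letter step, so the interval is some kind of second.
Fb to G is 3 semitones. A major second is 2, so 3 makes it augmented.

augmented second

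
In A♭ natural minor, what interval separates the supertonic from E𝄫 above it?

The supertonic of Ab natural minor is Bb.
Bb up to Ebb: letters B→E make it a fourth; 4 semitones makes it diminished.

diminished fourth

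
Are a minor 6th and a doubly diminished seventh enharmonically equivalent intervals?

A minor sixth spans 8 semitones; a doubly diminished seventh spans 8.
They are enharmonically equivalent.

Yes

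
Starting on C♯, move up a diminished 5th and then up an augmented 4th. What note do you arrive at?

A diminished fifth up from C# is G (letter G, 6 semitones up).
An augmented fourth up from G is C# (letter C, 6 semitones up).

C#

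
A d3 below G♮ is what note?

E#

A third below G lands on the letter E.
A diminished third spans 2 semitones, so G moves to pitch class 5. On the letter E that is E#.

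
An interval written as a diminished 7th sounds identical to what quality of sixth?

major

A diminished seventh spans 9 semitones.
A sixth spanning 9 semitones is major (the major sixth is 9).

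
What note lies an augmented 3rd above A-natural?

A up a major third is C#, so the target letter is C.
From A, an augmented third is 5 semitones up: C##.

C##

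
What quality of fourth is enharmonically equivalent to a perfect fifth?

A perfect fifth spans 7 semitones.
A fourth spanning 7 semitones is doubly augmented (the perfect fourth is 5).

doubly augmented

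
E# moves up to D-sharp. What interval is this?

Counting letters E–F–G–A–B–C–D gives a seventh.
E#→D# = 10 semitones, 1 narrower than the major seventh (11), so minor.

minor seventh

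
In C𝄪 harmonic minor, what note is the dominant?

G##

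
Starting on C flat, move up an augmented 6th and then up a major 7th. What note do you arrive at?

An augmented sixth up from Cb is A (letter A, 10 semitones up).
A major seventh up from A is G# (letter G, 11 semitones up).

G#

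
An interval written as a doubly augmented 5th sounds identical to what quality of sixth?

A doubly augmented fifth spans 9 semitones.
A sixth spanning 9 semitones is major (the major sixth is 9).

major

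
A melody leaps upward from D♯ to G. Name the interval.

diminished fourth

The letter names run D→G, a span of 3 letter steps, so the interval is some kind of fourth.
D# to G is 4 semitones. A perfect fourth is 5, so 4 makes it diminished.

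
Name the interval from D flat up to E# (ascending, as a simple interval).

Counting letters D–E gives a second.
Db→E# = 4 semitones, 2 wider than the major second (2), so doubly augmented.

doubly augmented second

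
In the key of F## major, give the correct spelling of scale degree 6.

Degree 6 takes the letter 5 steps above F, which is D.
In major, degree 6 sits 9 semitones above the tonic. F## + 9 semitones is pitch class 4, spelled on D as D##.

D##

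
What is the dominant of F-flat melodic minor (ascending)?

The Fb melodic minor (ascending) scale runs Fb Gb Abb Bbb Cb Db Eb.
Degree 5 is Cb.

Cb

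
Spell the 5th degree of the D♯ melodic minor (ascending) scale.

Degree 5 takes the letter 4 steps above D, which is A.
In melodic minor (ascending), degree 5 sits 7 semitones above the tonic. D# + 7 semitones is pitch class 10, spelled on A as A#.

A#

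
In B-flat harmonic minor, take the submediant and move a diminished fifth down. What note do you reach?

C

The submediant of Bb harmonic minor is Gb.
A diminished fifth (6 semitones) below Gb lands on the letter C, giving C.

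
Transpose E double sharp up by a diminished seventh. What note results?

D#

A seventh above E lands on the letter D.
A diminished seventh spans 9 semitones, so E## moves to pitch class 3. On the letter D that is D#.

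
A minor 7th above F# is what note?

F up a major seventh is E, so the target letter is E.
From F#, a minor seventh is 10 semitones up: E.

E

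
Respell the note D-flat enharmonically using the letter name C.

C#

Db is pitch class 1. The letter C alone is pitch class 0.
To reach pitch class 1 from C requires an offset of +1 semitone, i.e. sharp: C#.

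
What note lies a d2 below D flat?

D down a major second is C, so the target letter is C.
From Db, a diminished second is 0 semitones down: C#.

C#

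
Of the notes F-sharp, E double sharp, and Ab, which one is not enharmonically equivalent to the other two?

Ab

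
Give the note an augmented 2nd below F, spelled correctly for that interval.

A second below F lands on the letter E.
An augmented second spans 3 semitones, so F moves to pitch class 2. On the letter E that is Ebb.

Ebb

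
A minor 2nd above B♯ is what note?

A second above B lands on the letter C.
A minor second spans 1 semitone, so B# moves to pitch class 1. On the letter C that is C#.

C#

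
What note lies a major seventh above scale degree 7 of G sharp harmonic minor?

Scale degree 7 of G# harmonic minor is F##.
A major seventh (11 semitones) above F## lands on the letter E, giving E##.

E##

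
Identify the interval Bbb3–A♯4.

doubly augmented seventh

Counting letters B–C–D–E–F–G–A gives a seventh.
Bbb→A# = 13 semitones, 2 wider than the major seventh (11), so doubly augmented.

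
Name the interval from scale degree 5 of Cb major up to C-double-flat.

diminished fourth

Scale degree 5 of Cb major is Gb.
Gb up to Cbb: letters G→C make it a fourth; 4 semitones makes it diminished.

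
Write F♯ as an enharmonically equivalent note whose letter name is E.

Plain E sits 2 semitones below F#, so on the letter E the same pitch needs a double sharp: E##.

E##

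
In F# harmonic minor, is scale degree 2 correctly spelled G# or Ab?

Each scale degree takes a distinct letter name. Degree 2 of a scale on F must use the letter G.
G# and Ab are enharmonically the same pitch, but only G# uses the letter G, so it is the correct spelling here.

G#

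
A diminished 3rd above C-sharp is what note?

Eb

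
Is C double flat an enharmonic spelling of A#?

Yes

Cbb is pitch class 10; A# is pitch class 10.
All spellings map to pitch class 10, so they are enharmonically equivalent.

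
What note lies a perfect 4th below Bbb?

Fb

A fourth below B lands on the letter F.
A perfect fourth spans 5 semitones, so Bbb moves to pitch class 4. On the letter F that is Fb.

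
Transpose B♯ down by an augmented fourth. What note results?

F#

B down a perfect fourth is F#, so the target letter is F.
From B#, an augmented fourth is 6 semitones down: F#.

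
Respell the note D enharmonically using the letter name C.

D is pitch class 2. The letter C alone is pitch class 0.
To reach pitch class 2 from C requires an offset of +2 semitones, i.e. double sharp: C##.

C##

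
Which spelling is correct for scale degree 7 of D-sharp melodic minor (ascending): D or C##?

Each scale degree takes a distinct letter name. Degree 7 of a scale on D must use the letter C.
C## and D are enharmonically the same pitch, but only C## uses the letter C, so it is the correct spelling here.

C##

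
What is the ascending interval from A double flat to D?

doubly augmented fourth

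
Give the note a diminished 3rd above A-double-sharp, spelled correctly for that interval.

C#

A third above A lands on the letter C.
A diminished third spans 2 semitones, so A## moves to pitch class 1. On the letter C that is C#.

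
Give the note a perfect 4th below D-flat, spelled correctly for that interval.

Ab

D down a perfect fourth is A, so the target letter is A.
From Db, a perfect fourth is 5 semitones down: Ab.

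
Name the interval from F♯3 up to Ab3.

diminished third

The letter names run F→A, a span of 2 letter steps, so the interval is some kind of third.
F# to Ab is 2 semitones. A major third is 4, so 2 makes it diminished.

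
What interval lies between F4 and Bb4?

perfect fourth

Counting letters F–G–A–B gives a fourth.
F→Bb = 5 semitones, exactly the perfect fourth.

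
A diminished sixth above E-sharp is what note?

A sixth above E lands on the letter C.
A diminished sixth spans 7 semitones, so E# moves to pitch class 0. On the letter C that is C.

C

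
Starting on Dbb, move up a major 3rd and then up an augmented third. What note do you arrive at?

A

A major third up from Dbb is Fb (letter F, 4 semitones up).
An augmented third up from Fb is A (letter A, 5 semitones up).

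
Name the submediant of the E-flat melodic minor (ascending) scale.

C

The Eb melodic minor (ascending) scale runs Eb F Gb Ab Bb C D.
Degree 6 is C.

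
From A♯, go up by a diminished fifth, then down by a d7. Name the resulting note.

F##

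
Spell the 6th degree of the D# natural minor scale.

B

Degree 6 takes the letter 5 steps above D, which is B.
In natural minor, degree 6 sits 8 semitones above the tonic. D# + 8 semitones is pitch class 11, spelled on B as B.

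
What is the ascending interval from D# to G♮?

diminished fourth

The letter names run D→G, a span of 3 letter steps, so the interval is some kind of fourth.
D# to G is 4 semitones. A perfect fourth is 5, so 4 makes it diminished.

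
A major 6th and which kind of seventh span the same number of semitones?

diminished

A major sixth spans 9 semitones.
A seventh spanning 9 semitones is diminished (the major seventh is 11).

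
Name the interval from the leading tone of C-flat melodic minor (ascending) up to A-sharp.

The leading tone of Cb melodic minor (ascending) is Bb.
Bb up to A#: letters B→A make it a seventh; 12 semitones makes it augmented.

augmented seventh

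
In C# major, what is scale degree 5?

Degree 5 takes the letter 4 steps above C, which is G.
In major, degree 5 sits 7 semitones above the tonic. C# + 7 semitones is pitch class 8, spelled on G as G#.

G#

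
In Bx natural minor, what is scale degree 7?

A##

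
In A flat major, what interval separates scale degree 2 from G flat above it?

minor sixth

Scale degree 2 of Ab major is Bb.
Bb up to Gb: letters B→G make it a sixth; 8 semitones makes it minor.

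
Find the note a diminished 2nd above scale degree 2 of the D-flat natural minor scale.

Scale degree 2 of Db natural minor is Eb.
A diminished second (0 semitones) above Eb lands on the letter F, giving Fbb.

Fbb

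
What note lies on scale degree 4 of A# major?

D#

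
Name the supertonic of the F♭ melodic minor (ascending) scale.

Degree 2 takes the letter 1 step above F, which is G.
In melodic minor (ascending), degree 2 sits 2 semitones above the tonic. Fb + 2 semitones is pitch class 6, spelled on G as Gb.

Gb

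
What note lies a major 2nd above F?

G

F up a major second is G, so the target letter is G.
From F, a major second is 2 semitones up: G.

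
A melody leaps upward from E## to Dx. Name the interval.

minor seventh

The letter names run E→D, a span of 6 letter steps, so the interval is some kind of seventh.
E## to D## is 10 semitones. A major seventh is 11, so 10 makes it minor.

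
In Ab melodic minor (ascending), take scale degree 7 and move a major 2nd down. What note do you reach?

Scale degree 7 of Ab melodic minor (ascending) is G.
A major second (2 semitones) below G lands on the letter F, giving F.

F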